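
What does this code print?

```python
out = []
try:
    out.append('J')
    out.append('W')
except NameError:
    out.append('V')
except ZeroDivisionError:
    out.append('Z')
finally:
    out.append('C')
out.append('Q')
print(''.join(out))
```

Execution trace: 'J' (try body) → 'W' (try body, no exception) → 'C' (finally) → 'Q' (after the try/except). Output: JWCQ

Answer: JWCQ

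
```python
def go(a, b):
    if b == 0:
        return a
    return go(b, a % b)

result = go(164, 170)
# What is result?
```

go(164, 170) -> go(170, 164) -> go(164, 6) -> go(6, 2) -> go(2, 0) -> 2

Answer: 2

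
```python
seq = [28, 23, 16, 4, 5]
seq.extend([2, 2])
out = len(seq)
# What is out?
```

Trace:
`seq = [28, 23, 16, 4, 5]` → seq = [28, 23, 16, 4, 5]
`seq.extend([2, 2])` → seq = [28, 23, 16, 4, 5, 2, 2]
`out = len(seq)` → out = 7
So out = 7

Answer: 7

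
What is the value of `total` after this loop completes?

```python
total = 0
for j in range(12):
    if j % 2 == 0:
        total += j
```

Sum of even numbers 0 to 11
`total` takes the values: 0 → 2 → 6 → 12 → 20 → 30

Answer: 30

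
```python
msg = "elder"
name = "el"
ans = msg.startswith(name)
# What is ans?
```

Trace:
`msg = "elder"` → msg = 'elder'
`name = "el"` → name = 'el'
`ans = msg.startswith(name)` → ans = True
So ans = True

Answer: True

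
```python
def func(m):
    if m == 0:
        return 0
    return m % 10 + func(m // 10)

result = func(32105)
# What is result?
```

Sum of digits of 32105: 5 + 0 + 1 + 2 + 3 = 11

Answer: 11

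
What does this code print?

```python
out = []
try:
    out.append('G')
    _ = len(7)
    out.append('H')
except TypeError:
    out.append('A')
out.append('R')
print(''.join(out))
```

Execution trace: 'G' (try body) → 'A' (except TypeError) → 'R' (after the try/except). Output: GAR

Answer: GAR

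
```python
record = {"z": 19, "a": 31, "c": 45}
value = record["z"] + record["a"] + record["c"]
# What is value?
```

Trace:
`record = {"z": 19, "a": 31, "c": 45}` → record = {'z': 19, 'a': 31, 'c': 45}
`value = record["z"] + record["a"] + record["c"]` → value = 95
So value = 95

Answer: 95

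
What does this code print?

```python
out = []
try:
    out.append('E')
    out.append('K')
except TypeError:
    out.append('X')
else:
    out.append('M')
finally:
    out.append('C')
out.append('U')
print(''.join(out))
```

Execution trace: 'E' (try body) → 'K' (try body, no exception) → 'M' (else) → 'C' (finally) → 'U' (after the try/except). Output: EKMCU

Answer: EKMCU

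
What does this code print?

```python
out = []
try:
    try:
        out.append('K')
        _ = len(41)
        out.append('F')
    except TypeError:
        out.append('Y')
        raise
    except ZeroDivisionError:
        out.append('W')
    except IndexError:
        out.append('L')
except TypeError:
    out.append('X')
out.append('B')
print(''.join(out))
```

Execution trace: 'K' (inner try body) → 'Y' (inner except TypeError) → 'X' (outer except TypeError) → 'B' (after the try/except). Output: KYXB

Answer: KYXB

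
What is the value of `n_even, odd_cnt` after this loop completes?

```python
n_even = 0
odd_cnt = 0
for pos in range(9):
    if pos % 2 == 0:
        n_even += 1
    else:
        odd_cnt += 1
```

Count evens and odds in range(9)
`n_even, odd_cnt` takes the values: (0, 0) → (1, 0) → (1, 1) → (2, 1) → (2, 2) → (3, 2) → (3, 3) → (4, 3) → (4, 4) → (5, 4)

Answer: 5, 4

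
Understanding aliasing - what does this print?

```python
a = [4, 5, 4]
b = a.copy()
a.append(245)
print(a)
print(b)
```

Key concept: list.copy() creates independent copy.
Step by step:
`a = [4, 5, 4]` → a = [4, 5, 4]
`b = a.copy()` → b = [4, 5, 4]
`a.append(245)` → a = [4, 5, 4, 245]
`print(a)` → prints [4, 5, 4, 245]
`print(b)` → prints [4, 5, 4]

Answer:
[4, 5, 4, 245]
[4, 5, 4]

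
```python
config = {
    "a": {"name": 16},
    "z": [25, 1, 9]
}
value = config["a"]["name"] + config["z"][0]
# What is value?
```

Trace:
`config = { ...` → config = {'a': {'name': 16}, 'z': [25, 1, 9]}
`value = config["a"]["name"] + config["z"][0]` → value = 41
So value = 41

Answer: 41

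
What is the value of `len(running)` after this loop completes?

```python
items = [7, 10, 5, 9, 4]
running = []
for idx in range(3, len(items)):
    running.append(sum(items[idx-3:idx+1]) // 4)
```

Number of 4-element averages
`running` takes the values: [] → [7] → [7, 7]
So `len(running)` = 2

Answer: 2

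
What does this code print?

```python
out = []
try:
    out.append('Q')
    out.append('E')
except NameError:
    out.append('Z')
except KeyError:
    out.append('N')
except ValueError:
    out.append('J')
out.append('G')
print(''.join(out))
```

Execution trace: 'Q' (try body) → 'E' (try body, no exception) → 'G' (after the try/except). Output: QEG

Answer: QEG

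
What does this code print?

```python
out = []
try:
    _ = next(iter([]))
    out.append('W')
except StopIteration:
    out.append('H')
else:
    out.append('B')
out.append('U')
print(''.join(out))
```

Execution trace: 'H' (except StopIteration) → 'U' (after the try/except). Output: HU

Answer: HU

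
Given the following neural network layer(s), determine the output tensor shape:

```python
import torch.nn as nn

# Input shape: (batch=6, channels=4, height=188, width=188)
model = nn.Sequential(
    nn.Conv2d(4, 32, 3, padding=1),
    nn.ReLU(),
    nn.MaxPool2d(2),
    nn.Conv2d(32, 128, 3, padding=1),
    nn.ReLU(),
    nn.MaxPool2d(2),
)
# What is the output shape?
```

Input: (6, 4, 188, 188) -> after first Conv2d: (6, 32, 188, 188) -> after first MaxPool2d: (6, 32, 94, 94) -> after second Conv2d: (6, 128, 94, 94) -> Output: (6, 128, 47, 47)

Answer: (6, 128, 47, 47)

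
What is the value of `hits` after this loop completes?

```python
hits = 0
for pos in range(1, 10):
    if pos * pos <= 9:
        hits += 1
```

Count numbers where pos² ≤ 9
`hits` takes the values: 0 → 1 → 2 → 3

Answer: 3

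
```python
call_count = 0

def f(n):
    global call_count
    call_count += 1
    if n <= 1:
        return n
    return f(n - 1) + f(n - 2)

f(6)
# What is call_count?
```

Calls(n) = 1 + Calls(n-1) + Calls(n-2); Calls(0)=Calls(1)=1. For n=6 this gives 25.

Answer: 25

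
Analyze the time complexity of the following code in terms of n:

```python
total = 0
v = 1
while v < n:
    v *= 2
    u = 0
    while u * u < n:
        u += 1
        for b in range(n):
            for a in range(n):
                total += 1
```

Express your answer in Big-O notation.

Each loop level contributes: log n × √n × n × n. Multiplying the contributions gives O(n^2√n log n).

Answer: O(n^2√n log n)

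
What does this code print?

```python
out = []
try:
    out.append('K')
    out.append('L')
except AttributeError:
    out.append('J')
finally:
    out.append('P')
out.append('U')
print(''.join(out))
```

Execution trace: 'K' (try body) → 'L' (try body, no exception) → 'P' (finally) → 'U' (after the try/except). Output: KLPU

Answer: KLPU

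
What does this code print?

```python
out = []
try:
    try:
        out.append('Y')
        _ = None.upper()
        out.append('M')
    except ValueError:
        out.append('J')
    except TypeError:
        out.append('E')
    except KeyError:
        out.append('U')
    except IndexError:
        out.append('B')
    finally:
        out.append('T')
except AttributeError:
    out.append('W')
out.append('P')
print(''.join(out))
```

Execution trace: 'Y' (try body) → 'T' (finally) → 'W' (outer except AttributeError) → 'P' (after the try/except). Output: YTWP

Answer: YTWP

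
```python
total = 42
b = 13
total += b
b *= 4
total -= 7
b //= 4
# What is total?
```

Trace:
`total = 42` → total = 42
`b = 13` → b = 13
`total += b` → total = 55
`b *= 4` → b = 52
`total -= 7` → total = 48
`b //= 4` → b = 13
So total = 48

Answer: 48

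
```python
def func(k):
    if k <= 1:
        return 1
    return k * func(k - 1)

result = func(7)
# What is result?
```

func(7) = 7 * 6 * 5 * 4 * 3 * 2 * 1 = 5040

Answer: 5040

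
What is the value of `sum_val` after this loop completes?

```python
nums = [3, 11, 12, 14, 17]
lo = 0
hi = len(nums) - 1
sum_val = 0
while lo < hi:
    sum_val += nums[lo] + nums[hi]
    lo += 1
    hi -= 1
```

Sum of pairs from ends
`sum_val` takes the values: 0 → 20 → 45

Answer: 45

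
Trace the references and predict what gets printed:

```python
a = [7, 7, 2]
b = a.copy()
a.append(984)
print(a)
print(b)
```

Key concept: list.copy() creates independent copy.
Step by step:
`a = [7, 7, 2]` → a = [7, 7, 2]
`b = a.copy()` → b = [7, 7, 2]
`a.append(984)` → a = [7, 7, 2, 984]
`print(a)` → prints [7, 7, 2, 984]
`print(b)` → prints [7, 7, 2]

Answer:
[7, 7, 2, 984]
[7, 7, 2]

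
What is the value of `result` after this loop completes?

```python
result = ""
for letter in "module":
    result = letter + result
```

Reverse 'module'
`result` takes the values: "" → "m" → "om" → "dom" → "udom" → "ludom" → "eludom"

Answer: "eludom"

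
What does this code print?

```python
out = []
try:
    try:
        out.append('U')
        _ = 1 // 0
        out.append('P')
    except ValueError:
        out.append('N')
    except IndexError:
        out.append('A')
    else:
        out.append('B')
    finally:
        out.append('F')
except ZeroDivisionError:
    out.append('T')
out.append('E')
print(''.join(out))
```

Execution trace: 'U' (try body) → 'F' (finally) → 'T' (outer except ZeroDivisionError) → 'E' (after the try/except). Output: UFTE

Answer: UFTE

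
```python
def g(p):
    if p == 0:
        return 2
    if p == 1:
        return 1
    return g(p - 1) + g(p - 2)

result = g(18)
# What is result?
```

Build up from base cases: g(0)=2, g(1)=1, g(2)=3, g(3)=4, g(4)=7, g(5)=11, g(6)=18, ..., g(18)=5778

Answer: 5778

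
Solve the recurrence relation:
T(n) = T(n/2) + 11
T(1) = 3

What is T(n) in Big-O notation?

Each step divides n by 2 and adds 11. After log_2(n) steps we reach T(1)=3. So T(n) = 11·log_2(n) + 3 = O(log n).

Answer: O(log n)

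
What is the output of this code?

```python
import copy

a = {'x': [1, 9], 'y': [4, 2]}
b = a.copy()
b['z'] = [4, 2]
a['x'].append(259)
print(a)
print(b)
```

Key concept: shallow copy of dict with mutable values.
Step by step:
`a = {'x': [1, 9], 'y': [4, 2]}` → a = {'x': [1, 9], 'y': [4, 2]}
`b = a.copy()` → b = {'x': [1, 9], 'y': [4, 2]}
`b['z'] = [4, 2]` → b = {'x': [1, 9], 'y': [4, 2], 'z': [4, 2]}
`a['x'].append(259)` → a = {'x': [1, 9, 259], 'y': [4, 2]}; b = {'x': [1, 9, 259], 'y': [4, 2], 'z': [4, 2]}
`print(a)` → prints {'x': [1, 9, 259], 'y': [4, 2]}
`print(b)` → prints {'x': [1, 9, 259], 'y': [4, 2], 'z': [4, 2]}

Answer:
{'x': [1, 9, 259], 'y': [4, 2]}
{'x': [1, 9, 259], 'y': [4, 2], 'z': [4, 2]}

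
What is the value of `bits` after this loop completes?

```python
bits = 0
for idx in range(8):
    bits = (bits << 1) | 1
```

Build 8 consecutive 1-bits: 0b11111111
`bits` takes the values: 0 → 1 → 3 → 7 → 15 → 31 → 63 → 127 → 255

Answer: 255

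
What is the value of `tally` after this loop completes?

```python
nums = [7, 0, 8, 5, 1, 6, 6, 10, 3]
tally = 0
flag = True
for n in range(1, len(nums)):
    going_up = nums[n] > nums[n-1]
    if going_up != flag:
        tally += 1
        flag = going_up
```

Count direction changes in [7, 0, 8, 5, 1, 6, 6, 10, 3]
`tally` takes the values: 0 → 1 → 2 → 3 → 4 → 5 → 6 → 7

Answer: 7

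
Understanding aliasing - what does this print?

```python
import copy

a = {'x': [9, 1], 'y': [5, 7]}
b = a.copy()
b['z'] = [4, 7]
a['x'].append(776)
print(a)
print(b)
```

Key concept: shallow copy of dict with mutable values.
Step by step:
`a = {'x': [9, 1], 'y': [5, 7]}` → a = {'x': [9, 1], 'y': [5, 7]}
`b = a.copy()` → b = {'x': [9, 1], 'y': [5, 7]}
`b['z'] = [4, 7]` → b = {'x': [9, 1], 'y': [5, 7], 'z': [4, 7]}
`a['x'].append(776)` → a = {'x': [9, 1, 776], 'y': [5, 7]}; b = {'x': [9, 1, 776], 'y': [5, 7], 'z': [4, 7]}
`print(a)` → prints {'x': [9, 1, 776], 'y': [5, 7]}
`print(b)` → prints {'x': [9, 1, 776], 'y': [5, 7], 'z': [4, 7]}

Answer:
{'x': [9, 1, 776], 'y': [5, 7]}
{'x': [9, 1, 776], 'y': [5, 7], 'z': [4, 7]}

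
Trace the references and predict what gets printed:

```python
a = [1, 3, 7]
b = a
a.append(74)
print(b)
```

Key concept: basic list aliasing.
Step by step:
`a = [1, 3, 7]` → a = [1, 3, 7]
`b = a` → b = [1, 3, 7] (same object as a)
`a.append(74)` → a = [1, 3, 7, 74] (same object as b); b = [1, 3, 7, 74] (same object as a)
`print(b)` → prints [1, 3, 7, 74]

Answer: [1, 3, 7, 74]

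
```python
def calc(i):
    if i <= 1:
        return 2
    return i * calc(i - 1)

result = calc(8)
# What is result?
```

calc(8) = 8 * 7 * 6 * 5 * 4 * 3 * 2 * 2 = 80640

Answer: 80640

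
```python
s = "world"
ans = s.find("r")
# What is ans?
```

Trace:
`s = "world"` → s = 'world'
`ans = s.find("r")` → ans = 2
So ans = 2

Answer: 2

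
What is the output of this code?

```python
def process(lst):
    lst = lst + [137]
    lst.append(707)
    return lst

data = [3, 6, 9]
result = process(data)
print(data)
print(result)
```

Key concept: rebinding parameter vs mutation.
Step by step:
`data = [3, 6, 9]` → data = [3, 6, 9]
`result = process(data)` → result = [3, 6, 9, 137, 707]
`print(data)` → prints [3, 6, 9]
`print(result)` → prints [3, 6, 9, 137, 707]

Answer:
[3, 6, 9]
[3, 6, 9, 137, 707]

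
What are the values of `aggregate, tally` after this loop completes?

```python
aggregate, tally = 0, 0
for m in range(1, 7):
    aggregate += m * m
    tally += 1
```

Sum of squares and count
`aggregate, tally` takes the values: (0, 0) → (1, 0) → (1, 1) → (5, 1) → (5, 2) → (14, 2) → (14, 3) → (30, 3) → (30, 4) → (55, 4) → (55, 5) → (91, 5) → (91, 6)

Answer: 91, 6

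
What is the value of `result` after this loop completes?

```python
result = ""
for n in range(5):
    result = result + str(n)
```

Concatenate digits 0 to 4
`result` takes the values: "" → "0" → "01" → "012" → "0123" → "01234"

Answer: "01234"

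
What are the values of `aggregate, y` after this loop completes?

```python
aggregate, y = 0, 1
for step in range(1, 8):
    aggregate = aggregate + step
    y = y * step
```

Sum and factorial of 1 to 7
`aggregate, y` takes the values: (0, 1) → (1, 1) → (3, 1) → (3, 2) → (6, 2) → (6, 6) → (10, 6) → (10, 24) → (15, 24) → (15, 120) → (21, 120) → (21, 720) → (28, 720) → (28, 5040)

Answer: 28, 5040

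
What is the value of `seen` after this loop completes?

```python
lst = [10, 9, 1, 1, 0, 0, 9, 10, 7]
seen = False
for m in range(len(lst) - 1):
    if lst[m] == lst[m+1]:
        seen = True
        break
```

Check consecutive duplicates in [10, 9, 1, 1, 0, 0, 9, 10, 7]
`seen` takes the values: False → True

Answer: True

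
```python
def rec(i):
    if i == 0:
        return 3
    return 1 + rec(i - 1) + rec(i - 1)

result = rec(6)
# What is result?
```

rec(i) = 1 + 2·rec(i-1), rec(0)=3. Closed form: (3+1)·2^6 - 1 = 255.

Answer: 255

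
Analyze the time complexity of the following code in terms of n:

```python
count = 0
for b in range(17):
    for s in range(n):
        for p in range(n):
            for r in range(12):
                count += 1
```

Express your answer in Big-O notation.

Each loop level contributes: 1 × n × n × 1. Multiplying the contributions gives O(n^2).

Answer: O(n^2)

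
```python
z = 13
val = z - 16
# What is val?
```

Trace:
`z = 13` → z = 13
`val = z - 16` → val = -3
So val = -3

Answer: -3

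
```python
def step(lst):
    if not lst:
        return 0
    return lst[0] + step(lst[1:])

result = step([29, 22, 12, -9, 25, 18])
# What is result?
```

29 + 22 + 12 + (-9) + 25 + 18 + 0 = 97

Answer: 97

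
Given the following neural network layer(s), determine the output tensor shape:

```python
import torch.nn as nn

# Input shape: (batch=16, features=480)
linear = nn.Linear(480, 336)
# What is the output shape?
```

Input: (16, 480) -> Output: (16, 336)

Answer: (16, 336)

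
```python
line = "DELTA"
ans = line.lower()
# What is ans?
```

Trace:
`line = "DELTA"` → line = 'DELTA'
`ans = line.lower()` → ans = 'delta'
So ans = 'delta'

Answer: 'delta'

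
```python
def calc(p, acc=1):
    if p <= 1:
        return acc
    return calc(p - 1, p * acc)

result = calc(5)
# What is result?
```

Accumulator trace (n, acc): (5, 1) -> (4, 5) -> (3, 20) -> (2, 60) -> (1, 120) -> return 120

Answer: 120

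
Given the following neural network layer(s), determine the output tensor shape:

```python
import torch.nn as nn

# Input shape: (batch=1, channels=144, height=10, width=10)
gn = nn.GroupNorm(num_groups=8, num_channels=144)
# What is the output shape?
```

Input: (1, 144, 10, 10) -> Output: (1, 144, 10, 10)

Answer: (1, 144, 10, 10)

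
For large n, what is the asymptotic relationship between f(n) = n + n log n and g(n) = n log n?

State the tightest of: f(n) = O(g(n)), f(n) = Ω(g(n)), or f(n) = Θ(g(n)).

n + n log n vs n log n: f(n) = Θ(g(n)) — they are asymptotically equivalent (the n term is dominated).

Answer: f(n) = Θ(g(n)) — they are asymptotically equivalent (the n term is dominated).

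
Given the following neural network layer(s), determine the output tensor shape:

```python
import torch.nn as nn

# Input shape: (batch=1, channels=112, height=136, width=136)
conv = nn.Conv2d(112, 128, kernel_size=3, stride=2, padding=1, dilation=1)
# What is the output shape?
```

Input: (1, 112, 136, 136) -> Output: (1, 128, 68, 68)

Answer: (1, 128, 68, 68)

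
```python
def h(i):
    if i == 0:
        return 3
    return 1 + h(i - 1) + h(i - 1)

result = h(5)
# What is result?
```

h(i) = 1 + 2·h(i-1), h(0)=3. Closed form: (3+1)·2^5 - 1 = 127.

Answer: 127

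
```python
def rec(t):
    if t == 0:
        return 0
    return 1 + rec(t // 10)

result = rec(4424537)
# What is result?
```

Count of digits of 4424537: 7

Answer: 7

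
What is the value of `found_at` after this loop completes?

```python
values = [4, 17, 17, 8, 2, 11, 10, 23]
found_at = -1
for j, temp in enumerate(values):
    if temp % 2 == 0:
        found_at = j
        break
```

First even number index in [4, 17, 17, 8, 2, 11, 10, 23]
`found_at` takes the values: -1 → 0

Answer: 0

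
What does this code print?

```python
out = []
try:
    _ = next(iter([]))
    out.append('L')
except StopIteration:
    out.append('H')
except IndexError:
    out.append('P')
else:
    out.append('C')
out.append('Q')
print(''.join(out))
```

Execution trace: 'H' (except StopIteration) → 'Q' (after the try/except). Output: HQ

Answer: HQ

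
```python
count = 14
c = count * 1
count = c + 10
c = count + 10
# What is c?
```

Trace:
`count = 14` → count = 14
`c = count * 1` → c = 14
`count = c + 10` → count = 24
`c = count + 10` → c = 34
So c = 34

Answer: 34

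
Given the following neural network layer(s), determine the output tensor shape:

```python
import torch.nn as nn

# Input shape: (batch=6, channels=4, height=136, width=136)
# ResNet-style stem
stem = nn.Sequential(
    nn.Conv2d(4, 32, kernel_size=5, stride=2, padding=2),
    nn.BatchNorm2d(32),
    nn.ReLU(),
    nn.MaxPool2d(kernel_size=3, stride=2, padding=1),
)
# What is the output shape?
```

Input: (6, 4, 136, 136) -> after Conv2d 5x5 stride=2: (6, 32, 68, 68) -> Output: (6, 32, 34, 34)

Answer: (6, 32, 34, 34)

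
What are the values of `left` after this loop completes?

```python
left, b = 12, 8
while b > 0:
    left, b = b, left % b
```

GCD of 12 and 8
`left` takes the values: 12 → 8 → 4

Answer: 4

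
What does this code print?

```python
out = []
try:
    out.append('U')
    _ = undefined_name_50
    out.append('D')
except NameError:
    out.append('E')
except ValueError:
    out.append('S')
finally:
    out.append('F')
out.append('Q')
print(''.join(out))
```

Execution trace: 'U' (try body) → 'E' (except NameError) → 'F' (finally) → 'Q' (after the try/except). Output: UEFQ

Answer: UEFQ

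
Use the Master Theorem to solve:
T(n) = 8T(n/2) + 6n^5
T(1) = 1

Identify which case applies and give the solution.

a=8, b=2, f(n)=6n^5. log_2(8) = 3. Since c=5 > 3 and the regularity condition holds (8(n/2)^5 = (8/2^5)n^5 with 8/2^5 < 1), Case 3 applies: T(n) = Θ(f(n)) = O(n^5).

Answer: O(n^5) - Case 3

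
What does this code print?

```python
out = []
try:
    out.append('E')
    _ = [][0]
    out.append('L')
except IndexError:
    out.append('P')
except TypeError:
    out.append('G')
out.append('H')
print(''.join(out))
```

Execution trace: 'E' (try body) → 'P' (except IndexError) → 'H' (after the try/except). Output: EPH

Answer: EPH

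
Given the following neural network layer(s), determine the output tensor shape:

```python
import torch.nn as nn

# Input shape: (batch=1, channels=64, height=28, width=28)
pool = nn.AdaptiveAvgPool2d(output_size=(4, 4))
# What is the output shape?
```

Input: (1, 64, 28, 28) -> Output: (1, 64, 4, 4)

Answer: (1, 64, 4, 4)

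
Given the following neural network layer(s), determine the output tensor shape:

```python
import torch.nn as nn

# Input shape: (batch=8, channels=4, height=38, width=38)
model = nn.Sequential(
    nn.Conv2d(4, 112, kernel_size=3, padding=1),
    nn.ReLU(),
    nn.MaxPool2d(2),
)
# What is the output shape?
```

Input: (8, 4, 38, 38) -> after Conv2d: (8, 112, 38, 38) -> after ReLU: (8, 112, 38, 38) -> Output: (8, 112, 19, 19)

Answer: (8, 112, 19, 19)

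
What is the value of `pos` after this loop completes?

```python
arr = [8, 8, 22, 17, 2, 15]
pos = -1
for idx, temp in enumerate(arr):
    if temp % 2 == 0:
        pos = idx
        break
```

First even number index in [8, 8, 22, 17, 2, 15]
`pos` takes the values: -1 → 0

Answer: 0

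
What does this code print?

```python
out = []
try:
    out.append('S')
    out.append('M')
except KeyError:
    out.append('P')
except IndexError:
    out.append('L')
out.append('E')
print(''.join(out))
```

Execution trace: 'S' (try body) → 'M' (try body, no exception) → 'E' (after the try/except). Output: SME

Answer: SME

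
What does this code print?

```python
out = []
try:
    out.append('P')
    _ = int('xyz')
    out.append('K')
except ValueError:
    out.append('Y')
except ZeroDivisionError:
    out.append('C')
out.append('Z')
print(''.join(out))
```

Execution trace: 'P' (try body) → 'Y' (except ValueError) → 'Z' (after the try/except). Output: PYZ

Answer: PYZ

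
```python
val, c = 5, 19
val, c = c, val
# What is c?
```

Trace:
`val, c = 5, 19` → val = 5; c = 19
`val, c = c, val` → val = 19; c = 5
So c = 5

Answer: 5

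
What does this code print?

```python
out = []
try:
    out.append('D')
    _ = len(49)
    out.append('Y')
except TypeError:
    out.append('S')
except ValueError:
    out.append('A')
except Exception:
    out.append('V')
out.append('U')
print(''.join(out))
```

Execution trace: 'D' (try body) → 'S' (except TypeError) → 'U' (after the try/except). Output: DSU

Answer: DSU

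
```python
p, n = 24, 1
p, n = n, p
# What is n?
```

Trace:
`p, n = 24, 1` → p = 24; n = 1
`p, n = n, p` → p = 1; n = 24
So n = 24

Answer: 24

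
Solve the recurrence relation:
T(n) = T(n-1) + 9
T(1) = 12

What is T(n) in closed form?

Unrolling: T(n) = T(1) + 9·(n-1) = 12 + 9(n-1) = 9n + 3.

Answer: T(n) = 9n + 3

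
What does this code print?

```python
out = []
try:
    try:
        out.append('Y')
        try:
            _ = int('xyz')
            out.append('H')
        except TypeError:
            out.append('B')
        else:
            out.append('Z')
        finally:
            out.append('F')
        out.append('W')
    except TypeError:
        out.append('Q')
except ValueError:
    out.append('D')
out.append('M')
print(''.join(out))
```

Execution trace: 'Y' (try body) → 'F' (inner finally) → 'D' (outer except ValueError) → 'M' (after the try/except). Output: YFDM

Answer: YFDM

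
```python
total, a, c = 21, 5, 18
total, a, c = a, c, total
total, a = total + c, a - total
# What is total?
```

Trace:
`total, a, c = 21, 5, 18` → total = 21; a = 5; c = 18
`total, a, c = a, c, total` → total = 5; a = 18; c = 21
`total, a = total + c, a - total` → total = 26; a = 13
So total = 26

Answer: 26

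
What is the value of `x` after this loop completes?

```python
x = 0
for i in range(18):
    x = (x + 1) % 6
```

Increment mod 6, 18 times = 0
`x` takes the values: 0 → 1 → 2 → 3 → 4 → 5 → 0 → 1 → 2 → 3 → 4 → 5 → 0 → 1 → 2 → 3 → 4 → 5 → 0

Answer: 0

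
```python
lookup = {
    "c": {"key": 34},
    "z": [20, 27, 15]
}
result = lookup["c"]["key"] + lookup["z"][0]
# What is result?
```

Trace:
`lookup = { ...` → lookup = {'c': {'key': 34}, 'z': [20, 27, 15]}
`result = lookup["c"]["key"] + lookup["z"][0]` → result = 54
So result = 54

Answer: 54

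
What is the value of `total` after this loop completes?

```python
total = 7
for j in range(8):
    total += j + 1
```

Start at 7, add 1 to 8 = 43
`total` takes the values: 7 → 8 → 10 → 13 → 17 → 22 → 28 → 35 → 43

Answer: 43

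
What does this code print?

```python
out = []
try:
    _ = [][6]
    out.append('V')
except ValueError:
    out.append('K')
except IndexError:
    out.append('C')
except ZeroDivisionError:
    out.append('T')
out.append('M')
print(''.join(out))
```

Execution trace: 'C' (except IndexError) → 'M' (after the try/except). Output: CM

Answer: CM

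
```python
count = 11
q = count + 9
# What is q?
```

Trace:
`count = 11` → count = 11
`q = count + 9` → q = 20
So q = 20

Answer: 20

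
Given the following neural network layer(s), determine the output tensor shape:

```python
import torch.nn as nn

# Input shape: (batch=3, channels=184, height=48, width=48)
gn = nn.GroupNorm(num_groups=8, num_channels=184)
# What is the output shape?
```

Input: (3, 184, 48, 48) -> Output: (3, 184, 48, 48)

Answer: (3, 184, 48, 48)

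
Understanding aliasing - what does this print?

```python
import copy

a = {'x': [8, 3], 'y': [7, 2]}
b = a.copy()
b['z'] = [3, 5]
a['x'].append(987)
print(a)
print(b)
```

Key concept: shallow copy of dict with mutable values.
Step by step:
`a = {'x': [8, 3], 'y': [7, 2]}` → a = {'x': [8, 3], 'y': [7, 2]}
`b = a.copy()` → b = {'x': [8, 3], 'y': [7, 2]}
`b['z'] = [3, 5]` → b = {'x': [8, 3], 'y': [7, 2], 'z': [3, 5]}
`a['x'].append(987)` → a = {'x': [8, 3, 987], 'y': [7, 2]}; b = {'x': [8, 3, 987], 'y': [7, 2], 'z': [3, 5]}
`print(a)` → prints {'x': [8, 3, 987], 'y': [7, 2]}
`print(b)` → prints {'x': [8, 3, 987], 'y': [7, 2], 'z': [3, 5]}

Answer:
{'x': [8, 3, 987], 'y': [7, 2]}
{'x': [8, 3, 987], 'y': [7, 2], 'z': [3, 5]}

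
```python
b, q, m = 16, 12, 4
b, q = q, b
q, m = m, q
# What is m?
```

Trace:
`b, q, m = 16, 12, 4` → b = 16; q = 12; m = 4
`b, q = q, b` → b = 12; q = 16
`q, m = m, q` → q = 4; m = 16
So m = 16

Answer: 16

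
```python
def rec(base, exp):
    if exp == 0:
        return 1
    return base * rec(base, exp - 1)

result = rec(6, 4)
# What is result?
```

rec(6, 4) = 6 * 6 * 6 * 6 = 1296

Answer: 1296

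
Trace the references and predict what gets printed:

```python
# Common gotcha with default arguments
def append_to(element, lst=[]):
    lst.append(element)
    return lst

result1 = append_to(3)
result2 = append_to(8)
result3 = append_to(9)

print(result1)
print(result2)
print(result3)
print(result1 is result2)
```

Key concept: mutable default argument gotcha.
Step by step:
`result1 = append_to(3)` → result1 = [3]
`result2 = append_to(8)` → result1 = [3, 8] (same object as result2); result2 = [3, 8] (same object as result1)
`result3 = append_to(9)` → result1 = [3, 8, 9] (same object as result2, result3); result2 = [3, 8, 9] (same object as result1, result3); result3 = [3, 8, 9] (same object as result1, result2)
`print(result1)` → prints [3, 8, 9]
`print(result2)` → prints [3, 8, 9]
`print(result3)` → prints [3, 8, 9]
`print(result1 is result2)` → prints True

Answer:
[3, 8, 9]
[3, 8, 9]
[3, 8, 9]
True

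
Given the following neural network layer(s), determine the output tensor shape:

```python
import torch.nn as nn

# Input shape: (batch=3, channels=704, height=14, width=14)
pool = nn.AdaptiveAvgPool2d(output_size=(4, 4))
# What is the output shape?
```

Input: (3, 704, 14, 14) -> Output: (3, 704, 4, 4)

Answer: (3, 704, 4, 4)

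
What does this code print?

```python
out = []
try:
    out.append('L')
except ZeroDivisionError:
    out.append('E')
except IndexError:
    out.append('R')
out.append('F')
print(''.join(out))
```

Execution trace: 'L' (try body, no exception) → 'F' (after the try/except). Output: LF

Answer: LF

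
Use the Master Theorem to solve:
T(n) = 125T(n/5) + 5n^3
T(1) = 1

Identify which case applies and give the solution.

a=125, b=5, f(n)=5n^3. log_5(125) = 3. Since c=3 = 3, Case 2 applies: T(n) = Θ(n^log_b(a) · log n) = O(n^3 log n).

Answer: O(n^3 log n) - Case 2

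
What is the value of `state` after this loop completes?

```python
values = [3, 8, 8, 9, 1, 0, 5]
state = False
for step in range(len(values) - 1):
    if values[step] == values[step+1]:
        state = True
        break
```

Check consecutive duplicates in [3, 8, 8, 9, 1, 0, 5]
`state` takes the values: False → True

Answer: True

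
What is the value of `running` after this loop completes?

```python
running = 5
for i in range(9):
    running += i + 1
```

Start at 5, add 1 to 9 = 50
`running` takes the values: 5 → 6 → 8 → 11 → 15 → 20 → 26 → 33 → 41 → 50

Answer: 50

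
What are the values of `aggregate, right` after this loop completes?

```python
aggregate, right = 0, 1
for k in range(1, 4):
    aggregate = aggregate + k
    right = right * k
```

Sum and factorial of 1 to 3
`aggregate, right` takes the values: (0, 1) → (1, 1) → (3, 1) → (3, 2) → (6, 2) → (6, 6)

Answer: 6, 6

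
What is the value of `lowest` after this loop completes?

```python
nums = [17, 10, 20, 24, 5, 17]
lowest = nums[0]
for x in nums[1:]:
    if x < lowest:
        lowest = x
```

Minimum of [17, 10, 20, 24, 5, 17]
`lowest` takes the values: 17 → 10 → 5

Answer: 5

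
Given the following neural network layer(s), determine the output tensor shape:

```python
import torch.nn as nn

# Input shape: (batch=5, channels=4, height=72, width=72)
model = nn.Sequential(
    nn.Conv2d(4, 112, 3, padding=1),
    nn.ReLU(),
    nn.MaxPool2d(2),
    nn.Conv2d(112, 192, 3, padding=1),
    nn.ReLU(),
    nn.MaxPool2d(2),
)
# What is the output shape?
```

Input: (5, 4, 72, 72) -> after first Conv2d: (5, 112, 72, 72) -> after first MaxPool2d: (5, 112, 36, 36) -> after second Conv2d: (5, 192, 36, 36) -> Output: (5, 192, 18, 18)

Answer: (5, 192, 18, 18)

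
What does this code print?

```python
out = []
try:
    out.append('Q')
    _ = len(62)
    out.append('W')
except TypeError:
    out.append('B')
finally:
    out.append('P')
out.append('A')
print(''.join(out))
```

Execution trace: 'Q' (try body) → 'B' (except TypeError) → 'P' (finally) → 'A' (after the try/except). Output: QBPA

Answer: QBPA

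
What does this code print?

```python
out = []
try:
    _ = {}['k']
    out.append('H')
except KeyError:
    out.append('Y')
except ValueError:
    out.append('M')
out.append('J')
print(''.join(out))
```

Execution trace: 'Y' (except KeyError) → 'J' (after the try/except). Output: YJ

Answer: YJ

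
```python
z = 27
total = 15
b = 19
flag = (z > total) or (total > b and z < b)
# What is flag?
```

Trace:
`z = 27` → z = 27
`total = 15` → total = 15
`b = 19` → b = 19
`flag = (z > total) or (total > b and z < b)` → flag = True
So flag = True

Answer: True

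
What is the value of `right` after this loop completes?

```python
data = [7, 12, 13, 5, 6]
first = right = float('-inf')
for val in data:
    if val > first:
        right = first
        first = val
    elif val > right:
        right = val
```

Second largest (with repeats) in [7, 12, 13, 5, 6]
`right` takes the values: -inf → 7 → 12

Answer: 12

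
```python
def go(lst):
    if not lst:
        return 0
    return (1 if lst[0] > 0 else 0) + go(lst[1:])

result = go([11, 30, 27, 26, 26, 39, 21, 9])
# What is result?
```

Count of positive elements in [11, 30, 27, 26, 26, 39, 21, 9] = 8

Answer: 8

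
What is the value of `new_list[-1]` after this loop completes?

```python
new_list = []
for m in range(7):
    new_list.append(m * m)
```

Last element of squares 0 to 6
`new_list` takes the values: [] → [0] → [0, 1] → [0, 1, 4] → [0, 1, 4, 9] → [0, 1, 4, 9, 16] → [0, 1, 4, 9, 16, 25] → [0, 1, 4, 9, 16, 25, 36]
So `new_list[-1]` = 36

Answer: 36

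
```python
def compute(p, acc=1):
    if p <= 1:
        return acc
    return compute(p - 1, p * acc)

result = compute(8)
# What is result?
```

Accumulator trace (n, acc): (8, 1) -> (7, 8) -> (6, 56) -> (5, 336) -> (4, 1680) -> (3, 6720) -> (2, 20160) -> (1, 40320) -> return 40320

Answer: 40320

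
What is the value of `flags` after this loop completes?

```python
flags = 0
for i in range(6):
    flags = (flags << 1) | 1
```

Build 6 consecutive 1-bits: 0b111111
`flags` takes the values: 0 → 1 → 3 → 7 → 15 → 31 → 63

Answer: 63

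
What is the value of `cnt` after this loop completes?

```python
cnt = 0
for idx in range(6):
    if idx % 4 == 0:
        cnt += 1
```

Count numbers divisible by 4 in range(6)
`cnt` takes the values: 0 → 1 → 2

Answer: 2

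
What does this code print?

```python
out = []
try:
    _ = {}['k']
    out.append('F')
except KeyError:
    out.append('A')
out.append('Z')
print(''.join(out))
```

Execution trace: 'A' (except KeyError) → 'Z' (after the try/except). Output: AZ

Answer: AZ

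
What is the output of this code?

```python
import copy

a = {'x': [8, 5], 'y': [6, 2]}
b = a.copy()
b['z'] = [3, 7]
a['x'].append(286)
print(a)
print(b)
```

Key concept: shallow copy of dict with mutable values.
Step by step:
`a = {'x': [8, 5], 'y': [6, 2]}` → a = {'x': [8, 5], 'y': [6, 2]}
`b = a.copy()` → b = {'x': [8, 5], 'y': [6, 2]}
`b['z'] = [3, 7]` → b = {'x': [8, 5], 'y': [6, 2], 'z': [3, 7]}
`a['x'].append(286)` → a = {'x': [8, 5, 286], 'y': [6, 2]}; b = {'x': [8, 5, 286], 'y': [6, 2], 'z': [3, 7]}
`print(a)` → prints {'x': [8, 5, 286], 'y': [6, 2]}
`print(b)` → prints {'x': [8, 5, 286], 'y': [6, 2], 'z': [3, 7]}

Answer:
{'x': [8, 5, 286], 'y': [6, 2]}
{'x': [8, 5, 286], 'y': [6, 2], 'z': [3, 7]}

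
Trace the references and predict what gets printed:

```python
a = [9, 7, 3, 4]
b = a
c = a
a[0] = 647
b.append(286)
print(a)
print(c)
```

Key concept: multiple aliases.
Step by step:
`a = [9, 7, 3, 4]` → a = [9, 7, 3, 4]
`b = a` → b = [9, 7, 3, 4] (same object as a)
`c = a` → c = [9, 7, 3, 4] (same object as a, b)
`a[0] = 647` → a = [647, 7, 3, 4] (same object as b, c); b = [647, 7, 3, 4] (same object as a, c); c = [647, 7, 3, 4] (same object as a, b)
`b.append(286)` → a = [647, 7, 3, 4, 286] (same object as b, c); b = [647, 7, 3, 4, 286] (same object as a, c); c = [647, 7, 3, 4, 286] (same object as a, b)
`print(a)` → prints [647, 7, 3, 4, 286]
`print(c)` → prints [647, 7, 3, 4, 286]

Answer:
[647, 7, 3, 4, 286]
[647, 7, 3, 4, 286]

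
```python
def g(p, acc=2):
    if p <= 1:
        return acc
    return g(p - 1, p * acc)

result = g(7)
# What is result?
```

Accumulator trace (n, acc): (7, 2) -> (6, 14) -> (5, 84) -> (4, 420) -> (3, 1680) -> (2, 5040) -> (1, 10080) -> return 10080

Answer: 10080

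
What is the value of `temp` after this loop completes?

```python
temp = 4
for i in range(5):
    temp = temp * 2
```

Multiply by 2, 5 times: 4 * 2^5 = 128
`temp` takes the values: 4 → 8 → 16 → 32 → 64 → 128

Answer: 128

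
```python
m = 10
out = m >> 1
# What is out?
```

Trace:
`m = 10` → m = 10
`out = m >> 1` → out = 5
So out = 5

Answer: 5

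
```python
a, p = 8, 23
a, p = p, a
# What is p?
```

Trace:
`a, p = 8, 23` → a = 8; p = 23
`a, p = p, a` → a = 23; p = 8
So p = 8

Answer: 8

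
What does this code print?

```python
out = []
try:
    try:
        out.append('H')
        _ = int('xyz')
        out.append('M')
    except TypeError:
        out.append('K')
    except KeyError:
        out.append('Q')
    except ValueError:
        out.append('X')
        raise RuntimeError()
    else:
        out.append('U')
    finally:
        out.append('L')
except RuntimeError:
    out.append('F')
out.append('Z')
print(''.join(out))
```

Execution trace: 'H' (inner try body) → 'X' (inner except ValueError) → 'L' (inner finally) → 'F' (outer except RuntimeError) → 'Z' (after the try/except). Output: HXLFZ

Answer: HXLFZ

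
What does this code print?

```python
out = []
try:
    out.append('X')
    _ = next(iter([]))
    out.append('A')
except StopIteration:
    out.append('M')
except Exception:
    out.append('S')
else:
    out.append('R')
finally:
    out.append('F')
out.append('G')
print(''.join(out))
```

Execution trace: 'X' (try body) → 'M' (except StopIteration) → 'F' (finally) → 'G' (after the try/except). Output: XMFG

Answer: XMFG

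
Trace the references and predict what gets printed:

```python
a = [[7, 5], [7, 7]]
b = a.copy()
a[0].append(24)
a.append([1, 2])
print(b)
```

Key concept: shallow copy with nested lists.
Step by step:
`a = [[7, 5], [7, 7]]` → a = [[7, 5], [7, 7]]
`b = a.copy()` → b = [[7, 5], [7, 7]]
`a[0].append(24)` → a = [[7, 5, 24], [7, 7]]; b = [[7, 5, 24], [7, 7]]
`a.append([1, 2])` → a = [[7, 5, 24], [7, 7], [1, 2]]
`print(b)` → prints [[7, 5, 24], [7, 7]]

Answer: [[7, 5, 24], [7, 7]]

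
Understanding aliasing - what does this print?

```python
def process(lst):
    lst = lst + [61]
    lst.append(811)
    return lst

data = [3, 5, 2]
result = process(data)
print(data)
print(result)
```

Key concept: rebinding parameter vs mutation.
Step by step:
`data = [3, 5, 2]` → data = [3, 5, 2]
`result = process(data)` → result = [3, 5, 2, 61, 811]
`print(data)` → prints [3, 5, 2]
`print(result)` → prints [3, 5, 2, 61, 811]

Answer:
[3, 5, 2]
[3, 5, 2, 61, 811]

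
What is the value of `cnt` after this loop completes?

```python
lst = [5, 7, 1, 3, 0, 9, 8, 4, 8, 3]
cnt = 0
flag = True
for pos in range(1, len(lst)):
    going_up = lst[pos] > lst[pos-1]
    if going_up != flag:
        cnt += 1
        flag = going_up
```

Count direction changes in [5, 7, 1, 3, 0, 9, 8, 4, 8, 3]
`cnt` takes the values: 0 → 1 → 2 → 3 → 4 → 5 → 6 → 7

Answer: 7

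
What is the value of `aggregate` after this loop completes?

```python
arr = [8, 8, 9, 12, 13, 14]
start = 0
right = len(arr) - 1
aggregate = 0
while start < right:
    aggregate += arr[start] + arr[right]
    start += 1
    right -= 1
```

Sum of pairs from ends
`aggregate` takes the values: 0 → 22 → 43 → 64

Answer: 64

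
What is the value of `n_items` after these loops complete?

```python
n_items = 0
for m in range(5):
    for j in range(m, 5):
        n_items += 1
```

Upper triangle: 5 + 4 + ... + 1
`n_items` takes the values: 0 → 1 → 2 → 3 → 4 → 5 → 6 → 7 → 8 → 9 → 10 → 11 → 12 → 13 → 14 → 15

Answer: 15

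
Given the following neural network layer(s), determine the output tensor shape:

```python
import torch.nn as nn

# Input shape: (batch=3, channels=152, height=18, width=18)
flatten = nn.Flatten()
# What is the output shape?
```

Input: (3, 152, 18, 18) -> Output: (3, 49248)

Answer: (3, 49248)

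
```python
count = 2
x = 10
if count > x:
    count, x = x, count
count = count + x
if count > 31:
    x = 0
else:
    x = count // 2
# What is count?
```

Trace:
`count = 2` → count = 2
`x = 10` → x = 10
`if count > x: ...` → count > x is False → no variable changes
`count = count + x` → count = 12
`if count > 31: ...` → count > 31 is False, take else branch → x = 6
So count = 12

Answer: 12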